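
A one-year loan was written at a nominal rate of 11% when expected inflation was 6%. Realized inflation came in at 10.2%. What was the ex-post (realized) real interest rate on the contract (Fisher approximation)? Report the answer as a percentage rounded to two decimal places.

0.80%

Ex-post: 11% − 10.2% = 0.800%
So the realized real rate is 0.80%.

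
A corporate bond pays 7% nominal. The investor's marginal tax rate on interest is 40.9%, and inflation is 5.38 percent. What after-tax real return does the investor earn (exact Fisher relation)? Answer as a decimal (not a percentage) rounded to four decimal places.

After-tax nominal return = 7% × (1 − 0.409) = 4.1370%.
1 + r = 1.04137 / 1.05380 = 0.988205
After-tax real rate = 0.988205 − 1 → -0.0118.

-0.0118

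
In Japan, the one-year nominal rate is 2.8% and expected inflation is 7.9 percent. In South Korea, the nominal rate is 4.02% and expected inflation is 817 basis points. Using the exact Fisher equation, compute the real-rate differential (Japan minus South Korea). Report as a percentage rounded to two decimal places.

-0.89%

Japan: (1 + 0.0280)/(1 + 0.0790) − 1 = -4.7266%
South Korea: (1 + 0.0402)/(1 + 0.0817) − 1 = -3.8366%
Differential = -4.7266% − (-3.8366%) = -0.8900% → -0.89%.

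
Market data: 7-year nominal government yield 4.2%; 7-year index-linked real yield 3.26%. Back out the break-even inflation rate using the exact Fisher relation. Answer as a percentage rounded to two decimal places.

0.91%

(1 + π) = (1 + i)/(1 + r) = 1.04200 / 1.03260 = 1.009103
Break-even inflation = 1.009103 − 1 → 0.91%.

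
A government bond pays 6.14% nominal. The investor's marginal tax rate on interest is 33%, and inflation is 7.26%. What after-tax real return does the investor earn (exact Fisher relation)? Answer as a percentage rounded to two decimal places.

-2.93%

After-tax nominal return = 6.14% × (1 − 0.33) = 4.1138%.
1 + r = 1.041138 / 1.07260 = 0.970668
After-tax real rate = 0.970668 − 1 → -2.93%.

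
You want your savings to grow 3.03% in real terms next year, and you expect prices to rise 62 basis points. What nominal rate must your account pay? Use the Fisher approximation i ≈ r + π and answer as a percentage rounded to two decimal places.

i ≈ r + π = 3.03% + 0.62% = 3.65%.

3.65%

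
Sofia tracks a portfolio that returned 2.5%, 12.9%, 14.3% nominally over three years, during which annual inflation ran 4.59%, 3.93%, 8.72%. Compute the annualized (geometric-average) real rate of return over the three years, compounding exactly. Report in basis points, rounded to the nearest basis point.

383 basis points

Nominal growth factor = 1.0250 × 1.1290 × 1.1430 = 1.32270818
Price-level growth factor = 1.0459 × 1.0393 × 1.0872 = 1.18179061
Real growth factor = 1.32270818 / 1.18179061 = 1.11924072
Annualized real rate = 1.11924072^(1/3) − 1 = 3.8264% → 383 basis points.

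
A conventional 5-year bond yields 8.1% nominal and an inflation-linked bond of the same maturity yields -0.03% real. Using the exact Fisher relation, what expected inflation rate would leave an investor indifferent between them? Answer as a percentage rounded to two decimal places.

8.13%

(1 + π) = (1 + i)/(1 + r) = 1.08100 / 0.99970 = 1.081324
Break-even inflation = 1.081324 − 1 → 8.13%.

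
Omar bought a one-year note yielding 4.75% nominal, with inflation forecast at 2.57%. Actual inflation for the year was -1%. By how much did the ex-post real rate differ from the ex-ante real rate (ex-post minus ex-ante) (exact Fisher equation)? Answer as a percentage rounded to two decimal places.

Ex-ante: (1 + 0.0475)/(1 + 0.0257) − 1 = 2.1254%
Ex-post: (1 + 0.0475)/(1 − 0.0100) − 1 = 5.8081%
Difference (ex-post − ex-ante) = 3.6827% → 3.68%.

3.68%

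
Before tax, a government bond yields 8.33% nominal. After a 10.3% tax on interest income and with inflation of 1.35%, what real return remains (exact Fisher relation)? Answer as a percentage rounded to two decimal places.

After-tax nominal return = 8.33% × (1 − 0.103) = 7.47201%.
1 + r = 1.0747201 / 1.01350 = 1.060405
After-tax real rate = 1.060405 − 1 → 6.04%.

6.04%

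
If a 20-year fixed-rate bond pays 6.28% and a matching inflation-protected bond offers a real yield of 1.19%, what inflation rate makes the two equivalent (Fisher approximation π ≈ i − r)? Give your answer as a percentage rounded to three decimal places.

π ≈ i − r = 6.28% − 1.19% → 5.090%.

5.090%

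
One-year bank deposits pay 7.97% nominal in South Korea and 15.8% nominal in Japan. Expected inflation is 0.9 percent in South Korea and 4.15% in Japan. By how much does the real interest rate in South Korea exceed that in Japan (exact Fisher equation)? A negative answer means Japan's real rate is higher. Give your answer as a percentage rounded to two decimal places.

South Korea: (1 + 0.0797)/(1 + 0.0090) − 1 = 7.0069%
Japan: (1 + 0.1580)/(1 + 0.0415) − 1 = 11.1858%
Differential = 7.0069% − 11.1858% = -4.1789% → -4.18%.

-4.18%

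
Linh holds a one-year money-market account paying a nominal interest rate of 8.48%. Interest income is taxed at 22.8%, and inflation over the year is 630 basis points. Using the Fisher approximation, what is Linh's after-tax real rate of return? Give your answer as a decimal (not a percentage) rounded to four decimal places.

After-tax nominal return = 8.48% × (1 − 0.228) = 6.54656%.
r ≈ 6.54656% − 6.3% → 0.0025.

0.0025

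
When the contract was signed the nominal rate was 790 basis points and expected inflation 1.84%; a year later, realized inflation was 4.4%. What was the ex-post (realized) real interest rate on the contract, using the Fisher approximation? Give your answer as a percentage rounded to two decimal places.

3.50%

Ex-post: 7.9% − 4.4% = 3.500%
So the realized real rate is 3.50%.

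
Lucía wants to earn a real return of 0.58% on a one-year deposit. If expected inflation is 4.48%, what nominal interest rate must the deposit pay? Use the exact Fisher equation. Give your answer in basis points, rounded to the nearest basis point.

509 basis points

(1 + i) = (1 + r)(1 + π) = 1.00580 × 1.04480 = 1.05085984
i = 1.05085984 − 1, so the required nominal rate is 509 basis points.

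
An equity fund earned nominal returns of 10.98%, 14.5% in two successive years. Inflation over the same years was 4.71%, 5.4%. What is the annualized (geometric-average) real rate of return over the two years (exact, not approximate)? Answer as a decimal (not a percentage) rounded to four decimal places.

0.0730

Nominal growth factor = 1.1098 × 1.1450 = 1.27072100
Price-level growth factor = 1.0471 × 1.0540 = 1.10364340
Real growth factor = 1.27072100 / 1.10364340 = 1.15138730
Annualized real rate = 1.15138730^(1/2) − 1 = 7.3027% → 0.0730.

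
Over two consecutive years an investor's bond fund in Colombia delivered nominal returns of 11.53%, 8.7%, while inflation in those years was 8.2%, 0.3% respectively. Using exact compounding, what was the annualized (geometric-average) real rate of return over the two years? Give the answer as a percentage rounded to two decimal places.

5.69%

Compound the nominal returns: 1.1153 × 1.0870 = 1.21233110.
Compound inflation: 1.0820 × 1.0030 = 1.08524600.
Deflate: 1.21233110 / 1.08524600 = 1.11710257.
Annualized real rate = 1.11710257^(1/2) − 1 = 5.6931% → 5.69%.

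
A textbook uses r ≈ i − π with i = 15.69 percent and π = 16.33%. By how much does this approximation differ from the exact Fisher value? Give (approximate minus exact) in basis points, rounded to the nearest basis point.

-9 basis points

Approximate: r ≈ 15.690% − 16.330% = -0.6400%
Exact: (1 + 0.1569)/(1 + 0.1633) − 1 = -0.5502%
Error = -0.6400% − (-0.5502%) = -0.0898% → -9 basis points.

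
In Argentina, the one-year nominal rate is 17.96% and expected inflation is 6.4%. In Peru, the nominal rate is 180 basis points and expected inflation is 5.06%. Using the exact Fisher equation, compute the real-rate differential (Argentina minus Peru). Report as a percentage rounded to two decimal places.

13.97%

Argentina: (1 + 0.1796)/(1 + 0.0640) − 1 = 10.8647%
Peru: (1 + 0.0180)/(1 + 0.0506) − 1 = -3.1030%
Differential = 10.8647% − (-3.1030%) = 13.9677% → 13.97%.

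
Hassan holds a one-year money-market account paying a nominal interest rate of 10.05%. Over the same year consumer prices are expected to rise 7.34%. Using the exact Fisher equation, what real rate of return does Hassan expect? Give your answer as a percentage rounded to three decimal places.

2.525%

By the Fisher equation, 1 + r = (1 + i)/(1 + π).
1 + r = 1.10050 / 1.07340 = 1.025247
r = 1.025247 − 1 = 2.5247%, i.e. 2.525%.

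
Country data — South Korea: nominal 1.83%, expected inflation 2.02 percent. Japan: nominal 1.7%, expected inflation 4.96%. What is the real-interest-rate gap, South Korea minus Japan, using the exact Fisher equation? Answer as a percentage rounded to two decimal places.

2.92%

South Korea: (1 + 0.0183)/(1 + 0.0202) − 1 = -0.1862%
Japan: (1 + 0.0170)/(1 + 0.0496) − 1 = -3.1059%
Differential = -0.1862% − (-3.1059%) = 2.9197% → 2.92%.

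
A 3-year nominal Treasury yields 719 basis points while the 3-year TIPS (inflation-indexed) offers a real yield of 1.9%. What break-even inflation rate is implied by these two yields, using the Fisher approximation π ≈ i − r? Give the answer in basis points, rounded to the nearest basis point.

529 basis points

π ≈ i − r = 7.19% − 1.9% → 529 basis points.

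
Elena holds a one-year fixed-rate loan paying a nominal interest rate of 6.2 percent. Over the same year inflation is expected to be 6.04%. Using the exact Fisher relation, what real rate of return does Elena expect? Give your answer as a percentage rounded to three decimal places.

1 + r = 1.06200 / 1.06040 = 1.001509
r = 1.001509 − 1 = 0.1509%, i.e. 0.151%.

0.151%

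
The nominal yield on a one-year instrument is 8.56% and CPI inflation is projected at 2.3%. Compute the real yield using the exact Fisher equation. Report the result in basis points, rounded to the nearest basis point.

By the Fisher identity, 1 + r = (1 + i)/(1 + π).
1 + r = 1.08560 / 1.02300 = 1.061193
r = 1.061193 − 1 = 6.1193%, i.e. 612 basis points.

612 basis points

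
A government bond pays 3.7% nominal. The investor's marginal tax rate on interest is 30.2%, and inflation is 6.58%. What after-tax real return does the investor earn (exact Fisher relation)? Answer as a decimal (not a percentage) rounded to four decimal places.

After-tax nominal return = 3.7% × (1 − 0.302) = 2.5826%.
1 + r = 1.025826 / 1.06580 = 0.962494
After-tax real rate = 0.962494 − 1 → -0.0375.

-0.0375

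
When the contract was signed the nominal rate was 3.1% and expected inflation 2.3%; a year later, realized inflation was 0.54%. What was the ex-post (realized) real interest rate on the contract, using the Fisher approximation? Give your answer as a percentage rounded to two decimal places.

Ex-post: 3.1% − 0.54% = 2.560%
So the realized real rate is 2.56%.

2.56%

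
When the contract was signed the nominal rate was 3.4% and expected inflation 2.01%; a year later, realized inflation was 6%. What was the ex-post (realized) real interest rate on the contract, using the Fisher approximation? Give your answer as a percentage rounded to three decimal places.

-2.600%

Ex-post: 3.4% − 6% = -2.600%
So the realized real rate is -2.600%.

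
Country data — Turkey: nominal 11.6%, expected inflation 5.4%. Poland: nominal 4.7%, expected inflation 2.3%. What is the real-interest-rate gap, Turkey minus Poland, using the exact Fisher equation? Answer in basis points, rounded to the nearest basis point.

354 basis points

Turkey: (1 + 0.1160)/(1 + 0.0540) − 1 = 5.8824%
Poland: (1 + 0.0470)/(1 + 0.0230) − 1 = 2.3460%
Differential = 5.8824% − 2.3460% = 3.5363% → 354 basis points.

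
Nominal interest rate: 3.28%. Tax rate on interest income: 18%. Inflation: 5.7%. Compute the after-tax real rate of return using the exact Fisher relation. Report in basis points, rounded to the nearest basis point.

-285 basis points

After-tax nominal return = 3.28% × (1 − 0.18) = 2.6896%.
1 + r = 1.026896 / 1.05700 = 0.971519
After-tax real rate = 0.971519 − 1 → -285 basis points.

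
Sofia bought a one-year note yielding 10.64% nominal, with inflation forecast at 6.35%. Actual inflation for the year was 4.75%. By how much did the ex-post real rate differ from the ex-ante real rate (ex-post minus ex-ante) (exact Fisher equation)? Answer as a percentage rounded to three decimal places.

1.589%

Ex-ante: (1 + 0.1064)/(1 + 0.0635) − 1 = 4.0339%
Ex-post: (1 + 0.1064)/(1 + 0.0475) − 1 = 5.6229%
Difference (ex-post − ex-ante) = 1.5891% → 1.589%.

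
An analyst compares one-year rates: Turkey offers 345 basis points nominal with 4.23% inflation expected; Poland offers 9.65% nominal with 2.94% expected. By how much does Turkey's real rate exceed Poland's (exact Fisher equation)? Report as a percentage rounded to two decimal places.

Turkey: (1 + 0.0345)/(1 + 0.0423) − 1 = -0.7483%
Poland: (1 + 0.0965)/(1 + 0.0294) − 1 = 6.5184%
Differential = -0.7483% − 6.5184% = -7.2667% → -7.27%.

-7.27%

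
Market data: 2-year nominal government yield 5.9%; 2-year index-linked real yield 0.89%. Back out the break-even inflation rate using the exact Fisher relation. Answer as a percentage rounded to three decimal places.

(1 + π) = (1 + i)/(1 + r) = 1.05900 / 1.00890 = 1.049658
Break-even inflation = 1.049658 − 1 → 4.966%.

4.966%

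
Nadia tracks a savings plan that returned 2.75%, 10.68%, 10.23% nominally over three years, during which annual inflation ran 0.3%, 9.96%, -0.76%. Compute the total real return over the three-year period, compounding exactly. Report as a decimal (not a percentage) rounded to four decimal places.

0.1453

Compound the nominal returns: 1.0275 × 1.1068 × 1.1023 = 1.253576.
Compound inflation: 1.0030 × 1.0996 × 0.9924 = 1.094517.
Deflate: 1.253576 / 1.094517 = 1.145324.
Total real return = 1.145324 − 1 → 0.1453.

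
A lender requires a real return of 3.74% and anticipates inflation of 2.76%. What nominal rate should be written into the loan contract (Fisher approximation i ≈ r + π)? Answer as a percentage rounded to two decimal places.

6.50%

i ≈ r + π = 3.74% + 2.76% = 6.50%.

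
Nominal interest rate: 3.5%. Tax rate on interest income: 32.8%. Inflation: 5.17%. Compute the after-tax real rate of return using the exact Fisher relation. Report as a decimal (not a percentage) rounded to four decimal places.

-0.0268

After-tax nominal return = 3.5% × (1 − 0.328) = 2.3520%.
1 + r = 1.02352 / 1.05170 = 0.973205
After-tax real rate = 0.973205 − 1 → -0.0268.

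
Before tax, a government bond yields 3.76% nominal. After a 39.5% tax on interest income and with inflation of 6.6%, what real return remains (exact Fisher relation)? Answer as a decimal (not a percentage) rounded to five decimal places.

After-tax nominal return = 3.76% × (1 − 0.395) = 2.2748%.
1 + r = 1.022748 / 1.06600 = 0.959426
After-tax real rate = 0.959426 − 1 → -0.04057.

-0.04057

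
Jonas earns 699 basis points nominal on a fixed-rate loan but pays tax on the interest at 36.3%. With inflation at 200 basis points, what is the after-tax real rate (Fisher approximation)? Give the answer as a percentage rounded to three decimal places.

After-tax nominal return = 6.99% × (1 − 0.363) = 4.45263%.
r ≈ 4.45263% − 2% → 2.453%.

2.453%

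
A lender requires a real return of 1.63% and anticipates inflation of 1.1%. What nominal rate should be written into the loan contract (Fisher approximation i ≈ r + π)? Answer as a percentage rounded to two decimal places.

2.73%

i ≈ r + π = 1.63% + 1.1% = 2.73%.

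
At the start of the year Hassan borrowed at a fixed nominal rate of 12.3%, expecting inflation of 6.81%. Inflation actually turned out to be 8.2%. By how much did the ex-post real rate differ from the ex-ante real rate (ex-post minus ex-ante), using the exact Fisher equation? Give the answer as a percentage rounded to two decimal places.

Ex-ante: (1 + 0.1230)/(1 + 0.0681) − 1 = 5.1400%
Ex-post: (1 + 0.1230)/(1 + 0.0820) − 1 = 3.7893%
Difference (ex-post − ex-ante) = -1.3507% → -1.35%.

-1.35%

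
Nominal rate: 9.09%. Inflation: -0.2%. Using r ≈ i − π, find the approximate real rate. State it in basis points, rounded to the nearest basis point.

929 basis points

r ≈ i − π = 9.09% − (-0.2%) = 929 basis points.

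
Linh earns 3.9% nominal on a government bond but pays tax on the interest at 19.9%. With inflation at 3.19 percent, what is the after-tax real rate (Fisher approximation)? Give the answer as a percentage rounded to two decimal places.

After-tax nominal return = 3.9% × (1 − 0.199) = 3.1239%.
r ≈ 3.1239% − 3.19% → -0.07%.

-0.07%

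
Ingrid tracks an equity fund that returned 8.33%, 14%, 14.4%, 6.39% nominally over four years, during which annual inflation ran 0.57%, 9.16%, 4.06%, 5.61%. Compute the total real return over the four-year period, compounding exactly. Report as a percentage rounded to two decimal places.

24.58%

Compound the nominal returns: 1.0833 × 1.1400 × 1.1440 × 1.0639 = 1.503074.
Compound inflation: 1.0057 × 1.0916 × 1.0406 × 1.0561 = 1.206482.
Deflate: 1.503074 / 1.206482 = 1.245832.
Total real return = 1.245832 − 1 → 24.58%.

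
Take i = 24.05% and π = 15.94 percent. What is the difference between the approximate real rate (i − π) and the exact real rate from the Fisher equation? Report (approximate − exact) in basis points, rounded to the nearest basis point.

112 basis points

Approximate: r ≈ 24.050% − 15.940% = 8.1100%
Exact: (1 + 0.2405)/(1 + 0.1594) − 1 = 6.994997%
Error = 8.1100% − 6.994997% = 1.115003% → 112 basis points.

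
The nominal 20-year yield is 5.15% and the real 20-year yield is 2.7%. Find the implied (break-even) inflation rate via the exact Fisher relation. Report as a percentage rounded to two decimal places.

(1 + π) = (1 + i)/(1 + r) = 1.05150 / 1.02700 = 1.023856
Break-even inflation = 1.023856 − 1 → 2.39%.

2.39%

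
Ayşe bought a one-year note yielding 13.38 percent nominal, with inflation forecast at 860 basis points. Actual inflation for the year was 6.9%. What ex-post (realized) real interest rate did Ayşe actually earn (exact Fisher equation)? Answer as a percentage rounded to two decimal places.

6.06%

Ex-post: (1 + 0.1338)/(1 + 0.0690) − 1 = 6.0617%
So the realized real rate is 6.06%.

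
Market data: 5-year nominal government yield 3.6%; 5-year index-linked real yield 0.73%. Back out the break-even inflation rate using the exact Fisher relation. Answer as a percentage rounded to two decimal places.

2.85%

(1 + π) = (1 + i)/(1 + r) = 1.03600 / 1.00730 = 1.028492
Break-even inflation = 1.028492 − 1 → 2.85%.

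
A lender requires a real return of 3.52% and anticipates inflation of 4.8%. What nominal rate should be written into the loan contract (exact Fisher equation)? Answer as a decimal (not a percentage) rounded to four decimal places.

(1 + i) = (1 + r)(1 + π) = 1.03520 × 1.04800 = 1.0848896
i = 1.0848896 − 1, so the required nominal rate is 0.0849.

0.0849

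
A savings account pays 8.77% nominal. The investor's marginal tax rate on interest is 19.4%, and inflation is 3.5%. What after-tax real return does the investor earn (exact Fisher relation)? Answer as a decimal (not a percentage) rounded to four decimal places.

0.0345

After-tax nominal return = 8.77% × (1 − 0.194) = 7.06862%.
1 + r = 1.0706862 / 1.03500 = 1.034479
After-tax real rate = 1.034479 − 1 → 0.0345.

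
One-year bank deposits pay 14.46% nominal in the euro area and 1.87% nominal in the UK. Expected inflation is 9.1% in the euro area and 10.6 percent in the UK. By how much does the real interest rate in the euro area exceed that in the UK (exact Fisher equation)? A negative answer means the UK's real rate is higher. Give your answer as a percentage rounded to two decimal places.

The euro area: (1 + 0.1446)/(1 + 0.0910) − 1 = 4.9129%
The UK: (1 + 0.0187)/(1 + 0.1060) − 1 = -7.8933%
Differential = 4.9129% − (-7.8933%) = 12.8062% → 12.81%.

12.81%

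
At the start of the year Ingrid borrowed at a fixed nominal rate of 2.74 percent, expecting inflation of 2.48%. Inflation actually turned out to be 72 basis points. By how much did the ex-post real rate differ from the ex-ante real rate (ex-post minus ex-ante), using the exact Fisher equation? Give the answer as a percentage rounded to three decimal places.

Ex-ante: (1 + 0.0274)/(1 + 0.0248) − 1 = 0.2537%
Ex-post: (1 + 0.0274)/(1 + 0.0072) − 1 = 2.0056%
Difference (ex-post − ex-ante) = 1.7519% → 1.752%.

1.752%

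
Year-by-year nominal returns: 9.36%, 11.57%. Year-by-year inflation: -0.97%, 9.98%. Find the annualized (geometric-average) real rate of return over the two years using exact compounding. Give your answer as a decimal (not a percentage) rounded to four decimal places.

Compound the nominal returns: 1.0936 × 1.1157 = 1.22012952.
Compound inflation: 0.9903 × 1.0998 = 1.08913194.
Deflate: 1.22012952 / 1.08913194 = 1.12027705.
Annualized real rate = 1.12027705^(1/2) − 1 = 5.8431% → 0.0584.

0.0584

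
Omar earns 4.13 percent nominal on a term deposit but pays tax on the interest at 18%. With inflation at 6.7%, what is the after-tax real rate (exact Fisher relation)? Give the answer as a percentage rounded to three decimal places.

-3.105%

After-tax nominal return = 4.13% × (1 − 0.18) = 3.3866%.
1 + r = 1.033866 / 1.06700 = 0.968947
After-tax real rate = 0.968947 − 1 → -3.105%.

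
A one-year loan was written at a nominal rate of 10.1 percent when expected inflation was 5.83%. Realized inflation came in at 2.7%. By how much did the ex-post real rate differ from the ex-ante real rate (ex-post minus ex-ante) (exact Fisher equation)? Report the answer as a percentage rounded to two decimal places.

Ex-ante: (1 + 0.1010)/(1 + 0.0583) − 1 = 4.0348%
Ex-post: (1 + 0.1010)/(1 + 0.0270) − 1 = 7.2055%
Difference (ex-post − ex-ante) = 3.1707% → 3.17%.

3.17%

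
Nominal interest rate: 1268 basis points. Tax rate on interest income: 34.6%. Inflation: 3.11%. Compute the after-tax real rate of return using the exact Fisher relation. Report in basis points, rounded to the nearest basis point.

After-tax nominal return = 12.68% × (1 − 0.346) = 8.29272%.
1 + r = 1.0829272 / 1.03110 = 1.050264
After-tax real rate = 1.050264 − 1 → 503 basis points.

503 basis points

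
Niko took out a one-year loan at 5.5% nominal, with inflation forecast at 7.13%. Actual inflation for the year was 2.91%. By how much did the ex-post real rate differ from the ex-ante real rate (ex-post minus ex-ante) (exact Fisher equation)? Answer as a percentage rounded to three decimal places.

4.038%

Ex-ante: (1 + 0.0550)/(1 + 0.0713) − 1 = -1.5215%
Ex-post: (1 + 0.0550)/(1 + 0.0291) − 1 = 2.5168%
Difference (ex-post − ex-ante) = 4.0383% → 4.038%.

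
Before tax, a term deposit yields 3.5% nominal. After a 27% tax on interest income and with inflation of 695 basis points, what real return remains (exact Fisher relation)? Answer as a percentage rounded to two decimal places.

After-tax nominal return = 3.5% × (1 − 0.27) = 2.5550%.
1 + r = 1.02555 / 1.06950 = 0.958906
After-tax real rate = 0.958906 − 1 → -4.11%.

-4.11%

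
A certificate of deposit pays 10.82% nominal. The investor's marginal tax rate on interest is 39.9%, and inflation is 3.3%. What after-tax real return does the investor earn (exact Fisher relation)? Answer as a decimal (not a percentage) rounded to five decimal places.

After-tax nominal return = 10.82% × (1 − 0.399) = 6.50282%.
1 + r = 1.0650282 / 1.03300 = 1.03100503
After-tax real rate = 1.03100503 − 1 → 0.03101.

0.03101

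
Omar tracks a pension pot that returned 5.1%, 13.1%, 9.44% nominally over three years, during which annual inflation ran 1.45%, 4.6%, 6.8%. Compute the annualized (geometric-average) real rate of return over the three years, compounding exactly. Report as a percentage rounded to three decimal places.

Compound the nominal returns: 1.0510 × 1.1310 × 1.0944 = 1.30089249.
Compound inflation: 1.0145 × 1.0460 × 1.0680 = 1.13332636.
Deflate: 1.30089249 / 1.13332636 = 1.14785338.
Annualized real rate = 1.14785338^(1/3) − 1 = 4.7037% → 4.704%.

4.704%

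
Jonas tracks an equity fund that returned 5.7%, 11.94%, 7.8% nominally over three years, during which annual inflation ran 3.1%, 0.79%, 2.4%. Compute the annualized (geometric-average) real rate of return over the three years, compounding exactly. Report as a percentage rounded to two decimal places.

Nominal growth factor = 1.0570 × 1.1194 × 1.0780 = 1.27549585
Price-level growth factor = 1.0310 × 1.0079 × 1.0240 = 1.06408438
Real growth factor = 1.27549585 / 1.06408438 = 1.19867924
Annualized real rate = 1.19867924^(1/3) − 1 = 6.2269% → 6.23%.

6.23%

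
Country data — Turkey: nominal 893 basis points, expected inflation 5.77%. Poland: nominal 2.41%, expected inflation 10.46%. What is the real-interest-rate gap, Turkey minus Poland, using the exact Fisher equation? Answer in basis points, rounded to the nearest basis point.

1028 basis points

Turkey: (1 + 0.0893)/(1 + 0.0577) − 1 = 2.9876%
Poland: (1 + 0.0241)/(1 + 0.1046) − 1 = -7.2877%
Differential = 2.9876% − (-7.2877%) = 10.2753% → 1028 basis points.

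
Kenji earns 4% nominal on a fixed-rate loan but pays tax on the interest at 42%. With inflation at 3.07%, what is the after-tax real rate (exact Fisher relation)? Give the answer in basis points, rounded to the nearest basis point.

-73 basis points

After-tax nominal return = 4% × (1 − 0.42) = 2.3200%.
1 + r = 1.02320 / 1.03070 = 0.992723
After-tax real rate = 0.992723 − 1 → -73 basis points.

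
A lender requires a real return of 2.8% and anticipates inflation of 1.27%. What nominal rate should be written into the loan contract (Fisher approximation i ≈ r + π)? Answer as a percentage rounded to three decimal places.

i ≈ r + π = 2.8% + 1.27% = 4.070%.

4.070%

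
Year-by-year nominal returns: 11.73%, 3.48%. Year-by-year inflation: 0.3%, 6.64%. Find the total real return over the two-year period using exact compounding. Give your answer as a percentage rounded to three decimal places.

8.095%

Nominal growth factor = 1.1173 × 1.0348 = 1.156182
Price-level growth factor = 1.0030 × 1.0664 = 1.069599
Real growth factor = 1.156182 / 1.069599 = 1.080949
Total real return = 1.080949 − 1 → 8.095%.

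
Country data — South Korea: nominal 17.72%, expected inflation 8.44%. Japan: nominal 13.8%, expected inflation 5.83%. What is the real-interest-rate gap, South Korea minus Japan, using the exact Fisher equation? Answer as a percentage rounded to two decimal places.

South Korea: (1 + 0.1772)/(1 + 0.0844) − 1 = 8.5577%
Japan: (1 + 0.1380)/(1 + 0.0583) − 1 = 7.5309%
Differential = 8.5577% − 7.5309% = 1.0268% → 1.03%.

1.03%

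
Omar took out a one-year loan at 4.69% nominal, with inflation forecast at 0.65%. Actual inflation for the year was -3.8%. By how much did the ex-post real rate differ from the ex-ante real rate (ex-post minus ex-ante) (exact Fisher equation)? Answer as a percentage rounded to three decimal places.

Ex-ante: (1 + 0.0469)/(1 + 0.0065) − 1 = 4.01391%
Ex-post: (1 + 0.0469)/(1 − 0.0380) − 1 = 8.82536%
Difference (ex-post − ex-ante) = 4.81145% → 4.811%.

4.811%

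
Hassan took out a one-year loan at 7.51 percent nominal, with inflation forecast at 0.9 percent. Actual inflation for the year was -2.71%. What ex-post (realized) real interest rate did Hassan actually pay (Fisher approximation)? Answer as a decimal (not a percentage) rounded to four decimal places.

Ex-post: 7.51% − (-2.71%) = 10.220%
So the realized real rate is 0.1022.

0.1022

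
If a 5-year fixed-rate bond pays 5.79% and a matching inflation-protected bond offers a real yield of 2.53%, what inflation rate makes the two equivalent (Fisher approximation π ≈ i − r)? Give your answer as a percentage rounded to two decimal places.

3.26%

π ≈ i − r = 5.79% − 2.53% → 3.26%.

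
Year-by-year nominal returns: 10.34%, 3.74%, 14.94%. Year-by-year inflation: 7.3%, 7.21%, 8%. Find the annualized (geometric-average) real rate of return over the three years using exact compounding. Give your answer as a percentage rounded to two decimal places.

1.93%

Compound the nominal returns: 1.1034 × 1.0374 × 1.1494 = 1.31568043.
Compound inflation: 1.0730 × 1.0721 × 1.0800 = 1.24239236.
Deflate: 1.31568043 / 1.24239236 = 1.05898947.
Annualized real rate = 1.05898947^(1/3) − 1 = 1.9289% → 1.93%.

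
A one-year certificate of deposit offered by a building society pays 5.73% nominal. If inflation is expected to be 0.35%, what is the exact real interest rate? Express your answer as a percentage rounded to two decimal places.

By the Fisher identity, 1 + r = (1 + i)/(1 + π).
1 + r = 1.05730 / 1.00350 = 1.053612
r = 1.053612 − 1 = 5.3612%, i.e. 5.36%.

5.36%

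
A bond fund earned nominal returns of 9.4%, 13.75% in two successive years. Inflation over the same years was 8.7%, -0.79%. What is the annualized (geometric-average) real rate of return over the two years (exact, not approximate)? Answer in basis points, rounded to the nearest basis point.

Nominal growth factor = 1.0940 × 1.1375 = 1.24442500
Price-level growth factor = 1.0870 × 0.9921 = 1.07841270
Real growth factor = 1.24442500 / 1.07841270 = 1.15394134
Annualized real rate = 1.15394134^(1/2) − 1 = 7.4217% → 742 basis points.

742 basis points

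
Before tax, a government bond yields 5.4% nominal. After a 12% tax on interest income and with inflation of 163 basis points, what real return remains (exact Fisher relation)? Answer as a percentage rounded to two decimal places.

After-tax nominal return = 5.4% × (1 − 0.12) = 4.7520%.
1 + r = 1.04752 / 1.01630 = 1.030719
After-tax real rate = 1.030719 − 1 → 3.07%.

3.07%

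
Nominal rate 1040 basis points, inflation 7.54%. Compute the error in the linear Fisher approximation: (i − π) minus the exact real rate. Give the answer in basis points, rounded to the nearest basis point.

20 basis points

Approximate: r ≈ 10.400% − 7.540% = 2.8600%
Exact: (1 + 0.1040)/(1 + 0.0754) − 1 = 2.6595%
Error = 2.8600% − 2.6595% = 0.2005% → 20 basis points.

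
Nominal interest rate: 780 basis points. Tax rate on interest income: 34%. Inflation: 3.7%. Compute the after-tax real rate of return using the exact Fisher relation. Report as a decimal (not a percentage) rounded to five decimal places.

After-tax nominal return = 7.8% × (1 − 0.34) = 5.1480%.
1 + r = 1.05148 / 1.03700 = 1.013963
After-tax real rate = 1.013963 − 1 → 0.01396.

0.01396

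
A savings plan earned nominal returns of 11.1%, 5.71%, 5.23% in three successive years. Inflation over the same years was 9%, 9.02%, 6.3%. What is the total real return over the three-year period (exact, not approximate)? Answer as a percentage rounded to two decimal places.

Nominal growth factor = 1.1110 × 1.0571 × 1.0523 = 1.235861
Price-level growth factor = 1.0900 × 1.0902 × 1.0630 = 1.263182
Real growth factor = 1.235861 / 1.263182 = 0.978371
Total real return = 0.978371 − 1 → -2.16%.

-2.16%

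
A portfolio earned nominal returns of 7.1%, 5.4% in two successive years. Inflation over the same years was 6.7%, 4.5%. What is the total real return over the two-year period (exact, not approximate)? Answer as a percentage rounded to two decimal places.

Compound the nominal returns: 1.0710 × 1.0540 = 1.128834.
Compound inflation: 1.0670 × 1.0450 = 1.115015.
Deflate: 1.128834 / 1.115015 = 1.012394.
Total real return = 1.012394 − 1 → 1.24%.

1.24%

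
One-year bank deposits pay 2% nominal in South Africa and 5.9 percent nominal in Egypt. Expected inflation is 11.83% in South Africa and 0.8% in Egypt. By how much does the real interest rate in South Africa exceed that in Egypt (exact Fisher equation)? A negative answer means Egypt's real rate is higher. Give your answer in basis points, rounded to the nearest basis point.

-1385 basis points

South Africa: (1 + 0.0200)/(1 + 0.1183) − 1 = -8.7901%
Egypt: (1 + 0.0590)/(1 + 0.0080) − 1 = 5.0595%
Differential = -8.7901% − 5.0595% = -13.8497% → -1385 basis points.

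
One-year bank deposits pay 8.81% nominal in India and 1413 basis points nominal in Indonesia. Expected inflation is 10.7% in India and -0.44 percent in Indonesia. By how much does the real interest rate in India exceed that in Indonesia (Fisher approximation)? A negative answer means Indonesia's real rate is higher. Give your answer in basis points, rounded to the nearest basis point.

-1646 basis points

India: 8.81% − 10.7% = -1.890%
Indonesia: 14.13% − (-0.44%) = 14.570%
Differential = -16.460% → -1646 basis points.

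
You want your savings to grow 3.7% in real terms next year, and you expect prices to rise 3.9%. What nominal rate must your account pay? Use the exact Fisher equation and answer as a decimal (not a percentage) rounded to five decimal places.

0.07744

(1 + i) = (1 + r)(1 + π) = 1.03700 × 1.03900 = 1.077443
i = 1.077443 − 1, so the required nominal rate is 0.07744.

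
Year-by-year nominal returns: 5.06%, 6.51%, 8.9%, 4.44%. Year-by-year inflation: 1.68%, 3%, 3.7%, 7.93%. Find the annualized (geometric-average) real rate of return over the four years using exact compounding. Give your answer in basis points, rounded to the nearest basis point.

Compound the nominal returns: 1.0506 × 1.0651 × 1.0890 × 1.0444 = 1.27268968.
Compound inflation: 1.0168 × 1.0300 × 1.0370 × 1.0793 = 1.17217835.
Deflate: 1.27268968 / 1.17217835 = 1.08574748.
Annualized real rate = 1.08574748^(1/4) − 1 = 2.0780% → 208 basis points.

208 basis points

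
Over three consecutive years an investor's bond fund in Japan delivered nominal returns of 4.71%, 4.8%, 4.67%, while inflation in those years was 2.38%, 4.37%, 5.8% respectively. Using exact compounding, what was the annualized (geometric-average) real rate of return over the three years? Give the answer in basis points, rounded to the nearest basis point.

Compound the nominal returns: 1.0471 × 1.0480 × 1.0467 = 1.14860755.
Compound inflation: 1.0238 × 1.0437 × 1.0580 = 1.13051538.
Deflate: 1.14860755 / 1.13051538 = 1.01600347.
Annualized real rate = 1.01600347^(1/3) − 1 = 0.5306% → 53 basis points.

53 basis points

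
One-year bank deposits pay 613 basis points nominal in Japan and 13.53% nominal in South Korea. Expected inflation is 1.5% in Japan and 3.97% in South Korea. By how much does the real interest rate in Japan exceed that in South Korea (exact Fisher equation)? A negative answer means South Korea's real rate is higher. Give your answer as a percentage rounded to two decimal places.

-4.63%

Japan: (1 + 0.0613)/(1 + 0.0150) − 1 = 4.5616%
South Korea: (1 + 0.1353)/(1 + 0.0397) − 1 = 9.1950%
Differential = 4.5616% − 9.1950% = -4.6334% → -4.63%.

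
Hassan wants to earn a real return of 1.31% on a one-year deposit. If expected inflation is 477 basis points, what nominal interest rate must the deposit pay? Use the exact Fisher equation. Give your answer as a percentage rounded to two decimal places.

6.14%

(1 + i) = (1 + r)(1 + π) = 1.01310 × 1.04770 = 1.06142487
i = 1.06142487 − 1, so the required nominal rate is 6.14%.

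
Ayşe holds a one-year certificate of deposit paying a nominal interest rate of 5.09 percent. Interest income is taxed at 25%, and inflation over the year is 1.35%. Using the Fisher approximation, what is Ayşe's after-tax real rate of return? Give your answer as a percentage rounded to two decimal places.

After-tax nominal return = 5.09% × (1 − 0.25) = 3.8175%.
r ≈ 3.8175% − 1.35% → 2.47%.

2.47%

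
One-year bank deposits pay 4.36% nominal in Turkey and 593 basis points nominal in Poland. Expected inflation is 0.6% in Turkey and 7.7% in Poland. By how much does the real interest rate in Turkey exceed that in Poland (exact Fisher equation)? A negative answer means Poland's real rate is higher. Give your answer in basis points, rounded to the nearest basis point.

538 basis points

Turkey: (1 + 0.0436)/(1 + 0.0060) − 1 = 3.7376%
Poland: (1 + 0.0593)/(1 + 0.0770) − 1 = -1.6435%
Differential = 3.7376% − (-1.6435%) = 5.3810% → 538 basis points.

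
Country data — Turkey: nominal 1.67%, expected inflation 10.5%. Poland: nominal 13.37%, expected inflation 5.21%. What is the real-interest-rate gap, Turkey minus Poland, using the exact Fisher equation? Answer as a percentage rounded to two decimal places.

-15.75%

Turkey: (1 + 0.0167)/(1 + 0.1050) − 1 = -7.9910%
Poland: (1 + 0.1337)/(1 + 0.0521) − 1 = 7.7559%
Differential = -7.9910% − 7.7559% = -15.7469% → -15.75%.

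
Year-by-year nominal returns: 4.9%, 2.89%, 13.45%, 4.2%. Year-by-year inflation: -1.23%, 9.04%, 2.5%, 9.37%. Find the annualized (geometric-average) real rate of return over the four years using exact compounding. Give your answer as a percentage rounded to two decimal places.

1.39%

Nominal growth factor = 1.0490 × 1.0289 × 1.1345 × 1.0420 = 1.27591245
Price-level growth factor = 0.9877 × 1.0904 × 1.0250 × 1.0937 = 1.20734941
Real growth factor = 1.27591245 / 1.20734941 = 1.05678807
Annualized real rate = 1.05678807^(1/4) − 1 = 1.3904% → 1.39%.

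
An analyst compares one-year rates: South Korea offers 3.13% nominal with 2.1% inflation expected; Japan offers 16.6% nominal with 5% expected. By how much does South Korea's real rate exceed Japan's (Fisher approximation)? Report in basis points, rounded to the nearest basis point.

South Korea: 3.13% − 2.1% = 1.030%
Japan: 16.6% − 5% = 11.600%
Differential = -10.570% → -1057 basis points.

-1057 basis points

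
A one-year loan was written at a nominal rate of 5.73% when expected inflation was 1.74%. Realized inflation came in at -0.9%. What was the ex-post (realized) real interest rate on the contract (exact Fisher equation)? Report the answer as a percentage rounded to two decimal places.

6.69%

Ex-post: (1 + 0.0573)/(1 − 0.0090) − 1 = 6.6902%
So the realized real rate is 6.69%.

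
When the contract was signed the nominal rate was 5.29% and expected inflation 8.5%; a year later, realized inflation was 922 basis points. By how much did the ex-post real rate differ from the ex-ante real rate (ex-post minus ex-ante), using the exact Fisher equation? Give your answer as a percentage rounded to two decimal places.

-0.64%

Ex-ante: (1 + 0.0529)/(1 + 0.0850) − 1 = -2.9585%
Ex-post: (1 + 0.0529)/(1 + 0.0922) − 1 = -3.5982%
Difference (ex-post − ex-ante) = -0.6397% → -0.64%.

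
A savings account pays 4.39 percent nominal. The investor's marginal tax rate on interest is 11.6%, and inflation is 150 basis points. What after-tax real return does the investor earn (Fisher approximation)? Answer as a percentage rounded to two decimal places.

After-tax nominal return = 4.39% × (1 − 0.116) = 3.88076%.
r ≈ 3.88076% − 1.5% → 2.38%.

2.38%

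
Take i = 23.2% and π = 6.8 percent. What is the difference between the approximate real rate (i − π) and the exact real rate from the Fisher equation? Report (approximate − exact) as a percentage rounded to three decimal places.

Approximate: r ≈ 23.200% − 6.800% = 16.4000%
Exact: (1 + 0.2320)/(1 + 0.0680) − 1 = 15.3558%
Error = 16.4000% − 15.3558% = 1.0442% → 1.044%.

1.044%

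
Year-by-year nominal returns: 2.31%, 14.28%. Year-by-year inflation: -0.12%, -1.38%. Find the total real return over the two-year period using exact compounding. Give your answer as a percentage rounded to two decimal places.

Compound the nominal returns: 1.0231 × 1.1428 = 1.169199.
Compound inflation: 0.9988 × 0.9862 = 0.985017.
Deflate: 1.169199 / 0.985017 = 1.186984.
Total real return = 1.186984 − 1 → 18.70%.

18.70%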